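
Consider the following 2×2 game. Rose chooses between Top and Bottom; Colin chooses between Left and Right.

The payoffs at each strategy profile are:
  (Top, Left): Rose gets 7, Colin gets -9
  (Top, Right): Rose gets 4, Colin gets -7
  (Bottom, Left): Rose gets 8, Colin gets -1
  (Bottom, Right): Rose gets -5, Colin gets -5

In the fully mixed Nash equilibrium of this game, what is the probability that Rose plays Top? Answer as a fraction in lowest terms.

2/3

Let r be the probability that Rose plays Top. In a completely mixed equilibrium, Colin must be indifferent between Left and Right.
Colin's expected payoff from Left is −9r − (1−r); from Right it is −7r − 5(1−r).
Setting these equal: −8r − 1 = −2r − 5, so r = 2/3.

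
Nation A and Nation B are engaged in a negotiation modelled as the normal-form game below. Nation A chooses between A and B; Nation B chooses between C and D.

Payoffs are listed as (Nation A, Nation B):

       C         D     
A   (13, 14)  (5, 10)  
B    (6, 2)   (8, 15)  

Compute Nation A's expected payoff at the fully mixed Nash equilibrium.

37/5

First find y, the probability Nation B plays C, from Nation A's indifference between A and B: 13y + 5(1−y) = 6y + 8(1−y), giving y = 3/10.
Since Nation A is indifferent in equilibrium, Nation A's expected payoff equals the payoff from either row against (3/10, 7/10). Using A: 13(3/10) + 5(7/10) = 37/5.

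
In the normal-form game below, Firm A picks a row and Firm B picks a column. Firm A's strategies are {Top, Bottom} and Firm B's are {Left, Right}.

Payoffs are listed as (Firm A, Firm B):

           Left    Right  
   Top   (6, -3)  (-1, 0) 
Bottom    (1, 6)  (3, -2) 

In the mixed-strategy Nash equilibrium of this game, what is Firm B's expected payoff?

First find p, the probability Firm A plays Top, from Firm B's indifference between Left and Right: −3p + 6(1−p) = −2(1−p), giving p = 8/11.
Since Firm B is indifferent in equilibrium, Firm B's expected payoff equals the payoff from either column against (8/11, 3/11). Using Left: −3(8/11) + 6(3/11) = -6/11.

-6/11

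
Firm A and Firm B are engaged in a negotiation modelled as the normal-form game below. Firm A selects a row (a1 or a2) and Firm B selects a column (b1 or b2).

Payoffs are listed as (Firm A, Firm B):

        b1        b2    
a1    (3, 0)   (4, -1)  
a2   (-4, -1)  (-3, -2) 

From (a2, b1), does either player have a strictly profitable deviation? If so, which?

Firm A

Firm A at (a2, b1) earns -4; deviating to a1 yields 3 — a strict improvement.
Firm B earns -1; deviating to b2 yields -2 — not better.
Only Firm A has a strictly profitable deviation.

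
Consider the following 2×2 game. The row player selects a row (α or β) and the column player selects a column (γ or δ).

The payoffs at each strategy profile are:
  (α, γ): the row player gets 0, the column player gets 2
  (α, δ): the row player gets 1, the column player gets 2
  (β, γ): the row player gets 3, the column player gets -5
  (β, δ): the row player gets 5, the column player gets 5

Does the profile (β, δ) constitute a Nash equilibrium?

Yes

At (β, δ), the row player earns 5; switching to α would give 1, so the row player has no profitable deviation.
The column player earns 5; switching to γ would give -5, so the column player has no profitable deviation.
Neither player can gain by a unilateral deviation, so this profile is a Nash equilibrium.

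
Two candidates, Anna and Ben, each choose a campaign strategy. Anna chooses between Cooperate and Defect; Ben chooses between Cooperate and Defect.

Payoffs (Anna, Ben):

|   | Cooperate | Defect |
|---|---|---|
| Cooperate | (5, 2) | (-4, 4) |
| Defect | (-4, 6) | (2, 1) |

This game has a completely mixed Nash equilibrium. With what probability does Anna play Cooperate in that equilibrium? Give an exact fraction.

Let r be the probability that Anna plays Cooperate. In a completely mixed equilibrium, Ben must be indifferent between Cooperate and Defect.
Ben's expected payoff from Cooperate is 2r + 6(1−r); from Defect it is 4r + (1−r).
Setting these equal: −4r + 6 = 3r + 1, so r = 5/7.

5/7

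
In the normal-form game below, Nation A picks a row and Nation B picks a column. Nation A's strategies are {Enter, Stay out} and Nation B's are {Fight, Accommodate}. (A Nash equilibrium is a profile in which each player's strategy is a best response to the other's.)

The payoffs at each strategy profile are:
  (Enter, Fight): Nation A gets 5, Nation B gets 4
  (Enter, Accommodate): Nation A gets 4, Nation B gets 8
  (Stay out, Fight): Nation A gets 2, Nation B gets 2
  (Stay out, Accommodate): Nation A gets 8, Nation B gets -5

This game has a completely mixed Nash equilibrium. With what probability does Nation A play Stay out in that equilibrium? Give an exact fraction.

4/11

Let x be the probability that Nation A plays Enter. In a completely mixed equilibrium, Nation B must be indifferent between Fight and Accommodate.
Nation B's expected payoff from Fight is 4x + 2(1−x); from Accommodate it is 8x − 5(1−x).
Setting these equal: 2x + 2 = 13x − 5, so x = 7/11.
Therefore Nation A plays Stay out with probability 1 − 7/11 = 4/11.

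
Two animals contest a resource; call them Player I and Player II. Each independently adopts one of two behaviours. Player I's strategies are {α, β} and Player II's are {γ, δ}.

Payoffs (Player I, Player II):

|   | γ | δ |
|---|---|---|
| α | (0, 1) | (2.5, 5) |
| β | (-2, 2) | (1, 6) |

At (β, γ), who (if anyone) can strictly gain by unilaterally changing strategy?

Player I at (β, γ) earns -2; deviating to α yields 0 — a strict improvement.
Player II earns 2; deviating to δ yields 6 — a strict improvement.
Both Player I and Player II have strictly profitable deviations.

Both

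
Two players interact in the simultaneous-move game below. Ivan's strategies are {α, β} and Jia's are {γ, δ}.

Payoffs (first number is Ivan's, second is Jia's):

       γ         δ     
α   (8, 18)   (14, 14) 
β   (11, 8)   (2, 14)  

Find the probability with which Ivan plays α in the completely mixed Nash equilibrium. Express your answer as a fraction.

3/5

Let p be the probability that Ivan plays α. In a completely mixed equilibrium, Jia must be indifferent between γ and δ.
Jia's expected payoff from γ is 18p + 8(1−p); from δ it is 14p + 14(1−p).
Setting these equal: 10p + 8 = 14, so p = 3/5.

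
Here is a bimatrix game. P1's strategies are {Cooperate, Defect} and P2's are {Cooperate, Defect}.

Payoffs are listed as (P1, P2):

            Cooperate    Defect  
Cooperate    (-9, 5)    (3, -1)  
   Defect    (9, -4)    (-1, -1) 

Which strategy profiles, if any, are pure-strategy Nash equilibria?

(Cooperate, Cooperate): P1 prefers Defect (9 > -9) — not an equilibrium.
(Cooperate, Defect): P2 prefers Cooperate (5 > -1) — not an equilibrium.
(Defect, Cooperate): P2 prefers Defect (-1 > -4) — not an equilibrium.
(Defect, Defect): P1 prefers Cooperate (3 > -1) — not an equilibrium.

none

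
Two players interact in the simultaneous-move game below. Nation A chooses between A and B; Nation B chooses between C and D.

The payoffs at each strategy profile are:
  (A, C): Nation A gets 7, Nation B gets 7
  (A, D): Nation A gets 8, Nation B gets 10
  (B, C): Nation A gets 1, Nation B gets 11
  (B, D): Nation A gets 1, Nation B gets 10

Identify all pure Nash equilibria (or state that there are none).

(A, C): Nation B prefers D (10 > 7) — not an equilibrium.
(A, D): Nation A gets 8 ≥ 1 from B, and Nation B gets 10 ≥ 7 from C — Nash equilibrium.
(B, C): Nation A prefers A (7 > 1) — not an equilibrium.
(B, D): Nation A prefers A (8 > 1); Nation B prefers C (11 > 10) — not an equilibrium.

(A, D)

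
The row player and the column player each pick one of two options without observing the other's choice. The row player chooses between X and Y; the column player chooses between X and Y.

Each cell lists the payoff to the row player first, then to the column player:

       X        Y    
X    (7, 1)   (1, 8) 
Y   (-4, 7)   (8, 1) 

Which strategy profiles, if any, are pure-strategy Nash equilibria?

none

(X, X): the column player prefers Y (8 > 1) — not an equilibrium.
(X, Y): the row player prefers Y (8 > 1) — not an equilibrium.
(Y, X): the row player prefers X (7 > -4) — not an equilibrium.
(Y, Y): the column player prefers X (7 > 1) — not an equilibrium.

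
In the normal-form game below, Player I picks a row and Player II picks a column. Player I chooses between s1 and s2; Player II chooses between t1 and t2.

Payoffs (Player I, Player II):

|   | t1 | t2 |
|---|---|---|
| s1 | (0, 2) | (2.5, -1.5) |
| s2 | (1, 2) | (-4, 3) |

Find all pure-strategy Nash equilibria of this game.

(s1, t1): Player I prefers s2 (1 > 0) — not an equilibrium.
(s1, t2): Player II prefers t1 (2 > -1.5) — not an equilibrium.
(s2, t1): Player II prefers t2 (3 > 2) — not an equilibrium.
(s2, t2): Player I prefers s1 (2.5 > -4) — not an equilibrium.

none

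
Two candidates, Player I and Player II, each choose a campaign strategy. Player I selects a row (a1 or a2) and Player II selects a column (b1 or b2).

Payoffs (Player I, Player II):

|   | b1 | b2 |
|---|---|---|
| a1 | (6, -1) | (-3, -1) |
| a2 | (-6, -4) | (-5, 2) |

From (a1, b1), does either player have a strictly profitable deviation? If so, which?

Player I at (a1, b1) earns 6; deviating to a2 yields -6 — not better.
Player II earns -1; deviating to b2 yields -1 — not better.
Neither player can strictly improve; the profile is a Nash equilibrium.

Neither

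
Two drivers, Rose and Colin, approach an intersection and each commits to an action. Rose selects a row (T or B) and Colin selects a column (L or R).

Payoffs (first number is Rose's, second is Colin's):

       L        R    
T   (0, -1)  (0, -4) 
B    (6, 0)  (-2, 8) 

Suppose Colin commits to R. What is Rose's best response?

T

Against R, Rose earns 0 from T and -2 from B.
So T is the best response.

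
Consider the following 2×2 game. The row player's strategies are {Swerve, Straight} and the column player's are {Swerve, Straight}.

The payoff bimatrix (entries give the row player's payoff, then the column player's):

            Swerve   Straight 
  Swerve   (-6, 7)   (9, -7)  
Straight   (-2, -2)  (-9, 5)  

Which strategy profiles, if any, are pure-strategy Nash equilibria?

none

(Swerve, Swerve): the row player prefers Straight (-2 > -6) — not an equilibrium.
(Swerve, Straight): the column player prefers Swerve (7 > -7) — not an equilibrium.
(Straight, Swerve): the column player prefers Straight (5 > -2) — not an equilibrium.
(Straight, Straight): the row player prefers Swerve (9 > -9) — not an equilibrium.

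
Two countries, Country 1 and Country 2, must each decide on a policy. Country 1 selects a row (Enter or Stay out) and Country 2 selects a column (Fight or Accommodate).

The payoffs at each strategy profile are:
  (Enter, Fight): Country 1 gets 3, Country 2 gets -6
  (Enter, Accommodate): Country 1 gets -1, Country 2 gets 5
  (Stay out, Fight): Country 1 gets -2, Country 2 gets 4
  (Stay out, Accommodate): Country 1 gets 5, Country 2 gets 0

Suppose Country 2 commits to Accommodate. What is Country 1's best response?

Stay out

Against Accommodate, Country 1 earns -1 from Enter and 5 from Stay out.
So Stay out is the best response.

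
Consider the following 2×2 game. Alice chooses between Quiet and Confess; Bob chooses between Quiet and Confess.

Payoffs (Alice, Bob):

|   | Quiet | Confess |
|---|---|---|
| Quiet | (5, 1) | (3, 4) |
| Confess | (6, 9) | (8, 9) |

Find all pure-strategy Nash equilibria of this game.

(Confess, Quiet) and (Confess, Confess)

(Quiet, Quiet): Alice prefers Confess (6 > 5); Bob prefers Confess (4 > 1) — not an equilibrium.
(Quiet, Confess): Alice prefers Confess (8 > 3) — not an equilibrium.
(Confess, Quiet): Alice gets 6 ≥ 5 from Quiet, and Bob gets 9 ≥ 9 from Confess — Nash equilibrium.
(Confess, Confess): Alice gets 8 ≥ 3 from Quiet, and Bob gets 9 ≥ 9 from Quiet — Nash equilibrium.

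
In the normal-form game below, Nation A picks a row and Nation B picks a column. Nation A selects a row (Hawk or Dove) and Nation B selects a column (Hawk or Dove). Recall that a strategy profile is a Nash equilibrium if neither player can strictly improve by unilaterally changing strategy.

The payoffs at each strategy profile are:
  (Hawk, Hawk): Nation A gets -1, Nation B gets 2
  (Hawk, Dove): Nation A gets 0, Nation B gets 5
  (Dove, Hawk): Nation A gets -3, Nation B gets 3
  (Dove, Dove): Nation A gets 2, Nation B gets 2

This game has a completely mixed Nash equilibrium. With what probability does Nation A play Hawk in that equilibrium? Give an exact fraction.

Let x be the probability that Nation A plays Hawk. In a completely mixed equilibrium, Nation B must be indifferent between Hawk and Dove.
Nation B's expected payoff from Hawk is 2x + 3(1−x); from Dove it is 5x + 2(1−x).
Setting these equal: −x + 3 = 3x + 2, so x = 1/4.

1/4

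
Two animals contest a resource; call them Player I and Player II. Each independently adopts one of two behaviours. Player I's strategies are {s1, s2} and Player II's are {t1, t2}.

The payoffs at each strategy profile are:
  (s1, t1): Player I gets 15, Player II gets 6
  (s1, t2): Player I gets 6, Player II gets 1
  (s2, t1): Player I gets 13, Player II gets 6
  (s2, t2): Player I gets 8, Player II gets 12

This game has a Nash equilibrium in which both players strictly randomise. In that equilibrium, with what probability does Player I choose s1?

6/11

Let x be the probability that Player I plays s1. In a completely mixed equilibrium, Player II must be indifferent between t1 and t2.
Player II's expected payoff from t1 is 6x + 6(1−x); from t2 it is x + 12(1−x).
Setting these equal: 6 = −11x + 12, so x = 6/11.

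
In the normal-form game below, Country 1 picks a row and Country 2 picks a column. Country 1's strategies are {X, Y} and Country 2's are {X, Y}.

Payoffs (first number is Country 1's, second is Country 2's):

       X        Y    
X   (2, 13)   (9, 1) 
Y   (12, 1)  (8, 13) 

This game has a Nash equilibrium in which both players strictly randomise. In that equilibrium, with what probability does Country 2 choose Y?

Let y be the probability that Country 2 plays X. In a completely mixed equilibrium, Country 1 must be indifferent between X and Y.
Country 1's expected payoff from X is 2y + 9(1−y); from Y it is 12y + 8(1−y).
Setting these equal: −7y + 9 = 4y + 8, so y = 1/11.
Therefore Country 2 plays Y with probability 1 − 1/11 = 10/11.

10/11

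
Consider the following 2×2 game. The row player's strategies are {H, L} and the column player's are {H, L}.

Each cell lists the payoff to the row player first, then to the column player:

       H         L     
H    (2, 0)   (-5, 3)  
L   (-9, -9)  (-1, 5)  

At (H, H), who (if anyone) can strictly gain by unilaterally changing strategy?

The column player

The row player at (H, H) earns 2; deviating to L yields -9 — not better.
The column player earns 0; deviating to L yields 3 — a strict improvement.
Only the column player has a strictly profitable deviation.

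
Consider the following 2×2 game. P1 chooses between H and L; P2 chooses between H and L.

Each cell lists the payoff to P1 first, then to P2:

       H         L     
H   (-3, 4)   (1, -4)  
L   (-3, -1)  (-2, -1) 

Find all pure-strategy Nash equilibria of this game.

(H, H): P1 gets -3 ≥ -3 from L, and P2 gets 4 ≥ -4 from L — Nash equilibrium.
(H, L): P2 prefers H (4 > -4) — not an equilibrium.
(L, H): P1 gets -3 ≥ -3 from H, and P2 gets -1 ≥ -1 from L — Nash equilibrium.
(L, L): P1 prefers H (1 > -2) — not an equilibrium.

(H, H) and (L, H)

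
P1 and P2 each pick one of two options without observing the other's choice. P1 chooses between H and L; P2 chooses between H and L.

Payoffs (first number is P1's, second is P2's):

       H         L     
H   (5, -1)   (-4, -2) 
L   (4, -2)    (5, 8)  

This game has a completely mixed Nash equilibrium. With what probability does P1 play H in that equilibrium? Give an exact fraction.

10/11

Let p be the probability that P1 plays H. In a completely mixed equilibrium, P2 must be indifferent between H and L.
P2's expected payoff from H is −p − 2(1−p); from L it is −2p + 8(1−p).
Setting these equal: p − 2 = −10p + 8, so p = 10/11.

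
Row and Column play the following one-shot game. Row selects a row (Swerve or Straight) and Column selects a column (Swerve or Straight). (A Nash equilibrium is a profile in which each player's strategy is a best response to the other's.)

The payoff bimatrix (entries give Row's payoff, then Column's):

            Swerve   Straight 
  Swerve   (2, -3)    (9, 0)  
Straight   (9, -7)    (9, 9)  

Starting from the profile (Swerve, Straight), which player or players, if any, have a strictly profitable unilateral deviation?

Neither

Row at (Swerve, Straight) earns 9; deviating to Straight yields 9 — not better.
Column earns 0; deviating to Swerve yields -3 — not better.
Neither player can strictly improve; the profile is a Nash equilibrium.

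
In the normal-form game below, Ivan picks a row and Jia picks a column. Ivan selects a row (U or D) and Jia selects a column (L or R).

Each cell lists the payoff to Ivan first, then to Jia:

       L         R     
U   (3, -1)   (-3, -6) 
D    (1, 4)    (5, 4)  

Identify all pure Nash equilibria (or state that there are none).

(U, L) and (D, R)

(U, L): Ivan gets 3 ≥ 1 from D, and Jia gets -1 ≥ -6 from R — Nash equilibrium.
(U, R): Ivan prefers D (5 > -3); Jia prefers L (-1 > -6) — not an equilibrium.
(D, L): Ivan prefers U (3 > 1) — not an equilibrium.
(D, R): Ivan gets 5 ≥ -3 from U, and Jia gets 4 ≥ 4 from L — Nash equilibrium.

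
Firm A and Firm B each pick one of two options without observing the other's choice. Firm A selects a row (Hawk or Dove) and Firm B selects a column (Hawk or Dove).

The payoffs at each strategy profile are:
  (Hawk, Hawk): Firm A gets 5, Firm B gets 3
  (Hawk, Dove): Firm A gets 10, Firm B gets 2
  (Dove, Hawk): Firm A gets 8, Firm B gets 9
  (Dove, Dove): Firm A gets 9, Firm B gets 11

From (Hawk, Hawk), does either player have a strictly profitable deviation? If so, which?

Firm A at (Hawk, Hawk) earns 5; deviating to Dove yields 8 — a strict improvement.
Firm B earns 3; deviating to Dove yields 2 — not better.
Only Firm A has a strictly profitable deviation.

Firm A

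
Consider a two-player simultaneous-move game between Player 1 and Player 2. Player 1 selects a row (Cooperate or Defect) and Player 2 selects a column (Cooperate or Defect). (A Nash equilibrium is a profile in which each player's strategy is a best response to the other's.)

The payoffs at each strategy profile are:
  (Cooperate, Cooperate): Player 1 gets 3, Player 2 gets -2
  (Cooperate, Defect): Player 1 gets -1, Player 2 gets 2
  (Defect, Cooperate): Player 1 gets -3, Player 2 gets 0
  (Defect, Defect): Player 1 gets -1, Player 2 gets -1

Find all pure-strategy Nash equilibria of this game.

(Cooperate, Cooperate): Player 2 prefers Defect (2 > -2) — not an equilibrium.
(Cooperate, Defect): Player 1 gets -1 ≥ -1 from Defect, and Player 2 gets 2 ≥ -2 from Cooperate — Nash equilibrium.
(Defect, Cooperate): Player 1 prefers Cooperate (3 > -3) — not an equilibrium.
(Defect, Defect): Player 2 prefers Cooperate (0 > -1) — not an equilibrium.

(Cooperate, Defect)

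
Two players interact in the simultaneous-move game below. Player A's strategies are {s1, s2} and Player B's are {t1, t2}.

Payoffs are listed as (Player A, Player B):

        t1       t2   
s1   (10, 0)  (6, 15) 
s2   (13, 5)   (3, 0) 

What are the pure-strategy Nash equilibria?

(s1, t1): Player A prefers s2 (13 > 10); Player B prefers t2 (15 > 0) — not an equilibrium.
(s1, t2): Player A gets 6 ≥ 3 from s2, and Player B gets 15 ≥ 0 from t1 — Nash equilibrium.
(s2, t1): Player A gets 13 ≥ 10 from s1, and Player B gets 5 ≥ 0 from t2 — Nash equilibrium.
(s2, t2): Player A prefers s1 (6 > 3); Player B prefers t1 (5 > 0) — not an equilibrium.

(s1, t2) and (s2, t1)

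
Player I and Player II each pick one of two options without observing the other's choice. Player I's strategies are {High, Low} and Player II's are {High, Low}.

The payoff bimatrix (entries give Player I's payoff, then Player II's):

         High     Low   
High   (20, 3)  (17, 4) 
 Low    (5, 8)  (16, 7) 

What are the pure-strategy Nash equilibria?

(High, Low)

(High, High): Player II prefers Low (4 > 3) — not an equilibrium.
(High, Low): Player I gets 17 ≥ 16 from Low, and Player II gets 4 ≥ 3 from High — Nash equilibrium.
(Low, High): Player I prefers High (20 > 5) — not an equilibrium.
(Low, Low): Player I prefers High (17 > 16); Player II prefers High (8 > 7) — not an equilibrium.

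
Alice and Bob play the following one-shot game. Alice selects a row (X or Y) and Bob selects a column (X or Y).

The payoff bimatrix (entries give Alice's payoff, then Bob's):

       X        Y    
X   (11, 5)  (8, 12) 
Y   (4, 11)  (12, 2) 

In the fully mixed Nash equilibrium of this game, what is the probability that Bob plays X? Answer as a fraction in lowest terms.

Let y be the probability that Bob plays X. In a completely mixed equilibrium, Alice must be indifferent between X and Y.
Alice's expected payoff from X is 11y + 8(1−y); from Y it is 4y + 12(1−y).
Setting these equal: 3y + 8 = −8y + 12, so y = 4/11.

4/11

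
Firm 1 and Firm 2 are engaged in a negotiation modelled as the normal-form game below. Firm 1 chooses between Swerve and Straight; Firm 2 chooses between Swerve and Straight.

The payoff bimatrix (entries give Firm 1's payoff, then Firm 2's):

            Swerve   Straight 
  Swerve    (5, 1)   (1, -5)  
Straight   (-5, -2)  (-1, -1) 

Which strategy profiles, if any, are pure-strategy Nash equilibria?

(Swerve, Swerve)

(Swerve, Swerve): Firm 1 gets 5 ≥ -5 from Straight, and Firm 2 gets 1 ≥ -5 from Straight — Nash equilibrium.
(Swerve, Straight): Firm 2 prefers Swerve (1 > -5) — not an equilibrium.
(Straight, Swerve): Firm 1 prefers Swerve (5 > -5); Firm 2 prefers Straight (-1 > -2) — not an equilibrium.
(Straight, Straight): Firm 1 prefers Swerve (1 > -1) — not an equilibrium.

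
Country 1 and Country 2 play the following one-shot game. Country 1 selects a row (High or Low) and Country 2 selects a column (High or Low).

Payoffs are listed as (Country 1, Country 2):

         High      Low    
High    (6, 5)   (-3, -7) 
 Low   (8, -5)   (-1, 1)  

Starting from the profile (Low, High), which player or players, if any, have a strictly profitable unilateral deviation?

Country 1 at (Low, High) earns 8; deviating to High yields 6 — not better.
Country 2 earns -5; deviating to Low yields 1 — a strict improvement.
Only Country 2 has a strictly profitable deviation.

Country 2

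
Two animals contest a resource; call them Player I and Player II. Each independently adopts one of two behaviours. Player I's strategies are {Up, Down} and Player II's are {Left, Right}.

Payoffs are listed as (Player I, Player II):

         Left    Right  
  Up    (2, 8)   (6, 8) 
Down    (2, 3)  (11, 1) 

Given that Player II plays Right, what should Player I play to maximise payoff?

Against Right, Player I earns 6 from Up and 11 from Down.
So Down is the best response.

Down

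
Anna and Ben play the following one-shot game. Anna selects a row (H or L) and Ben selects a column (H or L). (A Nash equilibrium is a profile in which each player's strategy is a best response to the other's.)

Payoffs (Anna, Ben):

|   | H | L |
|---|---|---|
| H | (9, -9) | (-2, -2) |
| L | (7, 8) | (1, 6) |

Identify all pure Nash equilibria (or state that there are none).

(H, H): Ben prefers L (-2 > -9) — not an equilibrium.
(H, L): Anna prefers L (1 > -2) — not an equilibrium.
(L, H): Anna prefers H (9 > 7) — not an equilibrium.
(L, L): Ben prefers H (8 > 6) — not an equilibrium.

none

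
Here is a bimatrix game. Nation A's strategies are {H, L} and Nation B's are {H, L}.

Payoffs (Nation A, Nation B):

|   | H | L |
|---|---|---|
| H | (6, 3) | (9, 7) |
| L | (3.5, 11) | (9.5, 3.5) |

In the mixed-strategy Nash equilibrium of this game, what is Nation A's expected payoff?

First find y, the probability Nation B plays H, from Nation A's indifference between H and L: 6y + 9(1−y) = 3.5y + 9.5(1−y), giving y = 1/6.
Since Nation A is indifferent in equilibrium, Nation A's expected payoff equals the payoff from either row against (1/6, 5/6). Using H: 6(1/6) + 9(5/6) = 17/2.

17/2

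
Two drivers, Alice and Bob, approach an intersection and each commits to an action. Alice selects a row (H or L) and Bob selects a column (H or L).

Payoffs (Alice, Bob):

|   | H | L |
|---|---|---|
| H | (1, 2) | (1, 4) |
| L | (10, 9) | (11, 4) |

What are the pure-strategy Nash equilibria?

(L, H)

(H, H): Alice prefers L (10 > 1); Bob prefers L (4 > 2) — not an equilibrium.
(H, L): Alice prefers L (11 > 1) — not an equilibrium.
(L, H): Alice gets 10 ≥ 1 from H, and Bob gets 9 ≥ 4 from L — Nash equilibrium.
(L, L): Bob prefers H (9 > 4) — not an equilibrium.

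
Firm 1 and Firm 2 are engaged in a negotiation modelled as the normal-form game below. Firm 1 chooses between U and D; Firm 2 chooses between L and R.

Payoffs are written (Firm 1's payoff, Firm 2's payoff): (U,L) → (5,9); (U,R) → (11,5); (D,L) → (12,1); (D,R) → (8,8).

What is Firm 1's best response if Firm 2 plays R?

U

Against R, Firm 1 earns 11 from U and 8 from D.
So U is the best response.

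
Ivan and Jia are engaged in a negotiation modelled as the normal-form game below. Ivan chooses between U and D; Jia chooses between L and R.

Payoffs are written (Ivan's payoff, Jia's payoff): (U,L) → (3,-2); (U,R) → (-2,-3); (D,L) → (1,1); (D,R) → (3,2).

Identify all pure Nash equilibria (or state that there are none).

(U, L): Ivan gets 3 ≥ 1 from D, and Jia gets -2 ≥ -3 from R — Nash equilibrium.
(U, R): Ivan prefers D (3 > -2); Jia prefers L (-2 > -3) — not an equilibrium.
(D, L): Ivan prefers U (3 > 1); Jia prefers R (2 > 1) — not an equilibrium.
(D, R): Ivan gets 3 ≥ -2 from U, and Jia gets 2 ≥ 1 from L — Nash equilibrium.

(U, L) and (D, R)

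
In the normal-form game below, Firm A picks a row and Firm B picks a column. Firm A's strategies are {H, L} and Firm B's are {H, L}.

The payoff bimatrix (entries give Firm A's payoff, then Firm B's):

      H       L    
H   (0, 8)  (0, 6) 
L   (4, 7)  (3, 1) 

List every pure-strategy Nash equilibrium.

(H, H): Firm A prefers L (4 > 0) — not an equilibrium.
(H, L): Firm A prefers L (3 > 0); Firm B prefers H (8 > 6) — not an equilibrium.
(L, H): Firm A gets 4 ≥ 0 from H, and Firm B gets 7 ≥ 1 from L — Nash equilibrium.
(L, L): Firm B prefers H (7 > 1) — not an equilibrium.

(L, H)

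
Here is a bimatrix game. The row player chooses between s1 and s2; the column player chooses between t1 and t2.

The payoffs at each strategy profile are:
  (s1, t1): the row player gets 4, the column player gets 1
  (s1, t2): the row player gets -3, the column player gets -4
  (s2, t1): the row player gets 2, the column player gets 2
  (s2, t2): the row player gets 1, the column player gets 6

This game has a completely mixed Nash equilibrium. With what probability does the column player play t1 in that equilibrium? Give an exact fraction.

Let y be the probability that the column player plays t1. In a completely mixed equilibrium, the row player must be indifferent between s1 and s2.
The row player's expected payoff from s1 is 4y − 3(1−y); from s2 it is 2y + (1−y).
Setting these equal: 7y − 3 = y + 1, so y = 2/3.

2/3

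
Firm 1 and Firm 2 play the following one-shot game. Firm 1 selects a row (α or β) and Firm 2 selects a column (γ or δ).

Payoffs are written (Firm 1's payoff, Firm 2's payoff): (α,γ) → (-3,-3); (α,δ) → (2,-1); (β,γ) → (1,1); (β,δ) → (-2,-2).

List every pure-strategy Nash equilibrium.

(α, δ) and (β, γ)

(α, γ): Firm 1 prefers β (1 > -3); Firm 2 prefers δ (-1 > -3) — not an equilibrium.
(α, δ): Firm 1 gets 2 ≥ -2 from β, and Firm 2 gets -1 ≥ -3 from γ — Nash equilibrium.
(β, γ): Firm 1 gets 1 ≥ -3 from α, and Firm 2 gets 1 ≥ -2 from δ — Nash equilibrium.
(β, δ): Firm 1 prefers α (2 > -2); Firm 2 prefers γ (1 > -2) — not an equilibrium.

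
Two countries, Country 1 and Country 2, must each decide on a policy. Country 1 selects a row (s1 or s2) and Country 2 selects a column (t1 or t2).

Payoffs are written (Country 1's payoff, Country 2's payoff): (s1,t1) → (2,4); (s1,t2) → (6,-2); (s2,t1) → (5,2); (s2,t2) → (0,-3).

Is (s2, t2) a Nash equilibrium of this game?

No

At (s2, t2), Country 1 earns 0; switching to s1 would give 6, so Country 1 would deviate.
Country 2 earns -3; switching to t1 would give 2, so Country 2 would deviate.
Since at least one player can profitably deviate, this is not a Nash equilibrium.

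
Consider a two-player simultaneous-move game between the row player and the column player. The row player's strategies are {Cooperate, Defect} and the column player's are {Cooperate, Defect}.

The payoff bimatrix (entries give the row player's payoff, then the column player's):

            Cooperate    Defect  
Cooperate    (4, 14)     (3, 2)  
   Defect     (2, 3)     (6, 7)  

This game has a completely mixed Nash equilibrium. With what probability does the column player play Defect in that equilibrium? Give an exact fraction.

2/5

Let y be the probability that the column player plays Cooperate. In a completely mixed equilibrium, the row player must be indifferent between Cooperate and Defect.
The row player's expected payoff from Cooperate is 4y + 3(1−y); from Defect it is 2y + 6(1−y).
Setting these equal: y + 3 = −4y + 6, so y = 3/5.
Therefore the column player plays Defect with probability 1 − 3/5 = 2/5.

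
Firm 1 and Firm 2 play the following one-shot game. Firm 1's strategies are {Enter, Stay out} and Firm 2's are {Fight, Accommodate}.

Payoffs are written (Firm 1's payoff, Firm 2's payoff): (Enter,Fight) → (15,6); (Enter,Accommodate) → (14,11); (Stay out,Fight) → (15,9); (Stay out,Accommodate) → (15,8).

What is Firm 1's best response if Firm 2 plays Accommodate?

Against Accommodate, Firm 1 earns 14 from Enter and 15 from Stay out.
So Stay out is the best response.

Stay out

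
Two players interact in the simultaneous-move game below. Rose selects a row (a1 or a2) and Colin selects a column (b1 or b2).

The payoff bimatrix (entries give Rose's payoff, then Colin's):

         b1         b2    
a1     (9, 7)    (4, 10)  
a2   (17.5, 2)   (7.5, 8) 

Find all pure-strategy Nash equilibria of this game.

(a1, b1): Rose prefers a2 (17.5 > 9); Colin prefers b2 (10 > 7) — not an equilibrium.
(a1, b2): Rose prefers a2 (7.5 > 4) — not an equilibrium.
(a2, b1): Colin prefers b2 (8 > 2) — not an equilibrium.
(a2, b2): Rose gets 7.5 ≥ 4 from a1, and Colin gets 8 ≥ 2 from b1 — Nash equilibrium.

(a2, b2)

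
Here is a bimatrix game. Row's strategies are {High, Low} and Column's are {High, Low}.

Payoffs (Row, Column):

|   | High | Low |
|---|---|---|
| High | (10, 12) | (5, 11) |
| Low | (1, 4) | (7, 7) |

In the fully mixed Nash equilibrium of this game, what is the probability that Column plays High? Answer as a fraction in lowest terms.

Let c be the probability that Column plays High. In a completely mixed equilibrium, Row must be indifferent between High and Low.
Row's expected payoff from High is 10c + 5(1−c); from Low it is c + 7(1−c).
Setting these equal: 5c + 5 = −6c + 7, so c = 2/11.

2/11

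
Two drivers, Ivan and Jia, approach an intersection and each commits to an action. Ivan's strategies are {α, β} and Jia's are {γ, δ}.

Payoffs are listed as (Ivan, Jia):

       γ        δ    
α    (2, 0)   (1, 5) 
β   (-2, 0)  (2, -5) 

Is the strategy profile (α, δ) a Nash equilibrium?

No

At (α, δ), Ivan earns 1; switching to β would give 2, so Ivan would deviate.
Jia earns 5; switching to γ would give 0, so Jia has no profitable deviation.
Since at least one player can profitably deviate, this is not a Nash equilibrium.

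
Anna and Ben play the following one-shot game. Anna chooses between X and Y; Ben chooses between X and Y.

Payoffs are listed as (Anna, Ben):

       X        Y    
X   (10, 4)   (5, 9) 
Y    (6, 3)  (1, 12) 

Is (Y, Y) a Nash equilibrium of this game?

No

At (Y, Y), Anna earns 1; switching to X would give 5, so Anna would deviate.
Ben earns 12; switching to X would give 3, so Ben has no profitable deviation.
Since at least one player can profitably deviate, this is not a Nash equilibrium.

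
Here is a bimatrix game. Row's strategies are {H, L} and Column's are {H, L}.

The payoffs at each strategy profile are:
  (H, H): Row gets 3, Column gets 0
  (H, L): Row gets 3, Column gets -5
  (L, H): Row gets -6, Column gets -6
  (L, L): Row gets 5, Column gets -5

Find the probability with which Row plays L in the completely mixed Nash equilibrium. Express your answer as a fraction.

5/6

Let x be the probability that Row plays H. In a completely mixed equilibrium, Column must be indifferent between H and L.
Column's expected payoff from H is −6(1−x); from L it is −5x − 5(1−x).
Setting these equal: 6x − 6 = -5, so x = 1/6.
Therefore Row plays L with probability 1 − 1/6 = 5/6.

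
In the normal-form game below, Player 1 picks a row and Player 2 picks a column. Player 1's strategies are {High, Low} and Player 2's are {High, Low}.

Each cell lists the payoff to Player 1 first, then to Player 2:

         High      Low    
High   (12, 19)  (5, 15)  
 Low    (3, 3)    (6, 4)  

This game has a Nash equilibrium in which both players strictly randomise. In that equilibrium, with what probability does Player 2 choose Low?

Let c be the probability that Player 2 plays High. In a completely mixed equilibrium, Player 1 must be indifferent between High and Low.
Player 1's expected payoff from High is 12c + 5(1−c); from Low it is 3c + 6(1−c).
Setting these equal: 7c + 5 = −3c + 6, so c = 1/10.
Therefore Player 2 plays Low with probability 1 − 1/10 = 9/10.

9/10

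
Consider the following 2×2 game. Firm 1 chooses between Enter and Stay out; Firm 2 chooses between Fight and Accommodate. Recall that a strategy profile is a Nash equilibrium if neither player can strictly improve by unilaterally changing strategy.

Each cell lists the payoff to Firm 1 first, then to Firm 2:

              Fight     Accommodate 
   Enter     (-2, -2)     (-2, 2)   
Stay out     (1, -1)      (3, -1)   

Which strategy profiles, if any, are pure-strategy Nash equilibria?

(Stay out, Fight) and (Stay out, Accommodate)

(Enter, Fight): Firm 1 prefers Stay out (1 > -2); Firm 2 prefers Accommodate (2 > -2) — not an equilibrium.
(Enter, Accommodate): Firm 1 prefers Stay out (3 > -2) — not an equilibrium.
(Stay out, Fight): Firm 1 gets 1 ≥ -2 from Enter, and Firm 2 gets -1 ≥ -1 from Accommodate — Nash equilibrium.
(Stay out, Accommodate): Firm 1 gets 3 ≥ -2 from Enter, and Firm 2 gets -1 ≥ -1 from Fight — Nash equilibrium.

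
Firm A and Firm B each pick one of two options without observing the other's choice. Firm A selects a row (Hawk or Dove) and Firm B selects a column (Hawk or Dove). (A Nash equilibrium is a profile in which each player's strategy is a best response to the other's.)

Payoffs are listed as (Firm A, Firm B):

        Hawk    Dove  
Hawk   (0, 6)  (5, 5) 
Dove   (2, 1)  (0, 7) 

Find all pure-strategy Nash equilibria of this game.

none

(Hawk, Hawk): Firm A prefers Dove (2 > 0) — not an equilibrium.
(Hawk, Dove): Firm B prefers Hawk (6 > 5) — not an equilibrium.
(Dove, Hawk): Firm B prefers Dove (7 > 1) — not an equilibrium.
(Dove, Dove): Firm A prefers Hawk (5 > 0) — not an equilibrium.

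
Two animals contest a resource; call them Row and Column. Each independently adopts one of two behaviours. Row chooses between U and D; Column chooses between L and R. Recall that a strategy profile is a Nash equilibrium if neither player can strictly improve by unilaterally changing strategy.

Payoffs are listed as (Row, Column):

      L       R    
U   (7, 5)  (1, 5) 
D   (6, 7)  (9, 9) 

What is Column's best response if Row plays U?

Against U, Column earns 5 from L and 5 from R.
So either strategy is a best response.

either — both L and R are best responses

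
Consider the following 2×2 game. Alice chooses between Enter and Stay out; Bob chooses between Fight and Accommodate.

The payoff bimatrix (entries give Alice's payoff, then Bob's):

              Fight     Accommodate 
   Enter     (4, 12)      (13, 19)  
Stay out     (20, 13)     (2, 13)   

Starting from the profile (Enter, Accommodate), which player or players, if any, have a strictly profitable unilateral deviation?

Alice at (Enter, Accommodate) earns 13; deviating to Stay out yields 2 — not better.
Bob earns 19; deviating to Fight yields 12 — not better.
Neither player can strictly improve; the profile is a Nash equilibrium.

Neither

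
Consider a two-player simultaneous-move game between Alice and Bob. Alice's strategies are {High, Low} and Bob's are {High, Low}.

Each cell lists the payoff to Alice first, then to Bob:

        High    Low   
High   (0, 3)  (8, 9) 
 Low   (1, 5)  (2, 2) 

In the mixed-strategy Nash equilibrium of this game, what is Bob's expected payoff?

13/3

First find x, the probability Alice plays High, from Bob's indifference between High and Low: 3x + 5(1−x) = 9x + 2(1−x), giving x = 1/3.
Since Bob is indifferent in equilibrium, Bob's expected payoff equals the payoff from either column against (1/3, 2/3). Using High: 3(1/3) + 5(2/3) = 13/3.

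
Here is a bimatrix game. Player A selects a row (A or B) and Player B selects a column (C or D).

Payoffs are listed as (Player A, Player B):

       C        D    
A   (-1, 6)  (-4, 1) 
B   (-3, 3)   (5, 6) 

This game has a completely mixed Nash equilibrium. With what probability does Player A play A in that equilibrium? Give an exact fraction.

3/8

Let x be the probability that Player A plays A. In a completely mixed equilibrium, Player B must be indifferent between C and D.
Player B's expected payoff from C is 6x + 3(1−x); from D it is x + 6(1−x).
Setting these equal: 3x + 3 = −5x + 6, so x = 3/8.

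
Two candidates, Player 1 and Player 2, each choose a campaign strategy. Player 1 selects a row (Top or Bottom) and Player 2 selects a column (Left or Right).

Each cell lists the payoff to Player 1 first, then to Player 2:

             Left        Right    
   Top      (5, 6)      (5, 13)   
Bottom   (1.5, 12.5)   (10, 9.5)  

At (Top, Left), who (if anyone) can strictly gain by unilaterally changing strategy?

Player 2

Player 1 at (Top, Left) earns 5; deviating to Bottom yields 1.5 — not better.
Player 2 earns 6; deviating to Right yields 13 — a strict improvement.
Only Player 2 has a strictly profitable deviation.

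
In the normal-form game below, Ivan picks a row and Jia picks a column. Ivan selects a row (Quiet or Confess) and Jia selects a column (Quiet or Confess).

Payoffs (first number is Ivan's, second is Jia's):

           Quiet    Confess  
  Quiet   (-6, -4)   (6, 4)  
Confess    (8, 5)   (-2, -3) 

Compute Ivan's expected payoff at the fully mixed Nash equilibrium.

First find q, the probability Jia plays Quiet, from Ivan's indifference between Quiet and Confess: −6q + 6(1−q) = 8q − 2(1−q), giving q = 4/11.
Since Ivan is indifferent in equilibrium, Ivan's expected payoff equals the payoff from either row against (4/11, 7/11). Using Quiet: −6(4/11) + 6(7/11) = 18/11.

18/11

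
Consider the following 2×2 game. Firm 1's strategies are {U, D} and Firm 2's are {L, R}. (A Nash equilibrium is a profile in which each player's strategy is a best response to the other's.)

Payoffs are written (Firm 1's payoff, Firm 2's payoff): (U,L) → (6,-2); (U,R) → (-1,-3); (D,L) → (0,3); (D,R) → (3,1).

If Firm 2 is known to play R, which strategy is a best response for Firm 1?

D

Against R, Firm 1 earns -1 from U and 3 from D.
So D is the best response.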